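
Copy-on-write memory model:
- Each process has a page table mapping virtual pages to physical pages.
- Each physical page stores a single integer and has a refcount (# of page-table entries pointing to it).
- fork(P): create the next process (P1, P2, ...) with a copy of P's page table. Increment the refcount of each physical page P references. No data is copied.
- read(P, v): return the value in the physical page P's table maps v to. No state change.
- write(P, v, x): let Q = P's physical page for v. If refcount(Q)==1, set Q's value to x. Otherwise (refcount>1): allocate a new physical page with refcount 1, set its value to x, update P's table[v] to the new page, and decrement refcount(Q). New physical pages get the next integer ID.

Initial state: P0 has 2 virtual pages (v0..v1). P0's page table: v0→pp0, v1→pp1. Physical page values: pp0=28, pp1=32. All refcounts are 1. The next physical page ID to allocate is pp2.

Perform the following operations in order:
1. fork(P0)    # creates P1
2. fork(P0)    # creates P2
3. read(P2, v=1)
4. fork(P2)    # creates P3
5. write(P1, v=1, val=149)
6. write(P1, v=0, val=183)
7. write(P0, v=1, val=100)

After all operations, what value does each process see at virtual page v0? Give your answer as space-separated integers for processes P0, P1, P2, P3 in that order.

Answer: 28 183 28 28

Derivation:
Op 1: fork(P0) -> P1. 2 ppages; refcounts: pp0:2 pp1:2
Op 2: fork(P0) -> P2. 2 ppages; refcounts: pp0:3 pp1:3
Op 3: read(P2, v1) -> 32. No state change.
Op 4: fork(P2) -> P3. 2 ppages; refcounts: pp0:4 pp1:4
Op 5: write(P1, v1, 149). refcount(pp1)=4>1 -> COPY to pp2. 3 ppages; refcounts: pp0:4 pp1:3 pp2:1
Op 6: write(P1, v0, 183). refcount(pp0)=4>1 -> COPY to pp3. 4 ppages; refcounts: pp0:3 pp1:3 pp2:1 pp3:1
Op 7: write(P0, v1, 100). refcount(pp1)=3>1 -> COPY to pp4. 5 ppages; refcounts: pp0:3 pp1:2 pp2:1 pp3:1 pp4:1
P0: v0 -> pp0 = 28
P1: v0 -> pp3 = 183
P2: v0 -> pp0 = 28
P3: v0 -> pp0 = 28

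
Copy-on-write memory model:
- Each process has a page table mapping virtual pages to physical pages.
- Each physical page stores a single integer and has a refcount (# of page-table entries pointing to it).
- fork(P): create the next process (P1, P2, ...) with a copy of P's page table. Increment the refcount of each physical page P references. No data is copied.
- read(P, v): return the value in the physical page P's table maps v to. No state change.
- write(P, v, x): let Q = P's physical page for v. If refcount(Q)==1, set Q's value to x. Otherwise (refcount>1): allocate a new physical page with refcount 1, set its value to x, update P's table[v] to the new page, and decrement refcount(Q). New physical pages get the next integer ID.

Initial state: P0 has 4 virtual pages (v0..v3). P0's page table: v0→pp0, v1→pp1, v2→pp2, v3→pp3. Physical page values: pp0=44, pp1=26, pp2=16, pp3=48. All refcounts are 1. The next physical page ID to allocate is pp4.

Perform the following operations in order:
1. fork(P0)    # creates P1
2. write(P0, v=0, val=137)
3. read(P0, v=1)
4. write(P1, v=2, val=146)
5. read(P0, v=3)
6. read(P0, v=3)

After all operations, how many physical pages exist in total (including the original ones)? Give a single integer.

Op 1: fork(P0) -> P1. 4 ppages; refcounts: pp0:2 pp1:2 pp2:2 pp3:2
Op 2: write(P0, v0, 137). refcount(pp0)=2>1 -> COPY to pp4. 5 ppages; refcounts: pp0:1 pp1:2 pp2:2 pp3:2 pp4:1
Op 3: read(P0, v1) -> 26. No state change.
Op 4: write(P1, v2, 146). refcount(pp2)=2>1 -> COPY to pp5. 6 ppages; refcounts: pp0:1 pp1:2 pp2:1 pp3:2 pp4:1 pp5:1
Op 5: read(P0, v3) -> 48. No state change.
Op 6: read(P0, v3) -> 48. No state change.

Answer: 6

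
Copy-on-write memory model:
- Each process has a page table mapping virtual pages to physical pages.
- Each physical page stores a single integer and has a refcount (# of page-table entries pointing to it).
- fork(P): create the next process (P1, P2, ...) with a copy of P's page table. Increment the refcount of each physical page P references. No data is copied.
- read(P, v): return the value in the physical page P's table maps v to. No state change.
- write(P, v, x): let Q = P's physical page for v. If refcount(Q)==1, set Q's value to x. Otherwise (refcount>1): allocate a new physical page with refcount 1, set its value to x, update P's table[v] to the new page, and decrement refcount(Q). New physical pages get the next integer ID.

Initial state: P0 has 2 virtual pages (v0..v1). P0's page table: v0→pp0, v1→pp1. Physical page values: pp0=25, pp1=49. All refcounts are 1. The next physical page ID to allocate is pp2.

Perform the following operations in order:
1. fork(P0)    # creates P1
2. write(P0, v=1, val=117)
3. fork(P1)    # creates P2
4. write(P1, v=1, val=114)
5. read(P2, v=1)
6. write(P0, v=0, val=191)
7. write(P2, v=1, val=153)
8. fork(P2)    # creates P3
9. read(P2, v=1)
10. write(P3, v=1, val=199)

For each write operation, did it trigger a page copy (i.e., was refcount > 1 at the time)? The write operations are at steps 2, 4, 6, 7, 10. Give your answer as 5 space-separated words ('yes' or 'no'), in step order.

Op 1: fork(P0) -> P1. 2 ppages; refcounts: pp0:2 pp1:2
Op 2: write(P0, v1, 117). refcount(pp1)=2>1 -> COPY to pp2. 3 ppages; refcounts: pp0:2 pp1:1 pp2:1
Op 3: fork(P1) -> P2. 3 ppages; refcounts: pp0:3 pp1:2 pp2:1
Op 4: write(P1, v1, 114). refcount(pp1)=2>1 -> COPY to pp3. 4 ppages; refcounts: pp0:3 pp1:1 pp2:1 pp3:1
Op 5: read(P2, v1) -> 49. No state change.
Op 6: write(P0, v0, 191). refcount(pp0)=3>1 -> COPY to pp4. 5 ppages; refcounts: pp0:2 pp1:1 pp2:1 pp3:1 pp4:1
Op 7: write(P2, v1, 153). refcount(pp1)=1 -> write in place. 5 ppages; refcounts: pp0:2 pp1:1 pp2:1 pp3:1 pp4:1
Op 8: fork(P2) -> P3. 5 ppages; refcounts: pp0:3 pp1:2 pp2:1 pp3:1 pp4:1
Op 9: read(P2, v1) -> 153. No state change.
Op 10: write(P3, v1, 199). refcount(pp1)=2>1 -> COPY to pp5. 6 ppages; refcounts: pp0:3 pp1:1 pp2:1 pp3:1 pp4:1 pp5:1

yes yes yes no yes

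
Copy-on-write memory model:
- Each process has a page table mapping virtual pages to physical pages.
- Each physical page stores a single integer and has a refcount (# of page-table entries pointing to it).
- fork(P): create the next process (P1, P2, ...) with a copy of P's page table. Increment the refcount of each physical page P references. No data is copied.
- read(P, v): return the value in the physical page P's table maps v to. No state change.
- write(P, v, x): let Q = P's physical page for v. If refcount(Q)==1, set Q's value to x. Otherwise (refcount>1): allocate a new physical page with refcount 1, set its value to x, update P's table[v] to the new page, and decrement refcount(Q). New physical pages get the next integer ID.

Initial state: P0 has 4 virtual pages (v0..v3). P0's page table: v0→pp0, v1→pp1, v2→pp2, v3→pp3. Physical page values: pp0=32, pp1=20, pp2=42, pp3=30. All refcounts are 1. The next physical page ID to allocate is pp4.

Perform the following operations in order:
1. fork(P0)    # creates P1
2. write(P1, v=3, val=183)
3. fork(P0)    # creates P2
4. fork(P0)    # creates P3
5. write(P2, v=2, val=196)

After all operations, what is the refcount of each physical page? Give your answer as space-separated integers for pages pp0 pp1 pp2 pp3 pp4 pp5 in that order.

Op 1: fork(P0) -> P1. 4 ppages; refcounts: pp0:2 pp1:2 pp2:2 pp3:2
Op 2: write(P1, v3, 183). refcount(pp3)=2>1 -> COPY to pp4. 5 ppages; refcounts: pp0:2 pp1:2 pp2:2 pp3:1 pp4:1
Op 3: fork(P0) -> P2. 5 ppages; refcounts: pp0:3 pp1:3 pp2:3 pp3:2 pp4:1
Op 4: fork(P0) -> P3. 5 ppages; refcounts: pp0:4 pp1:4 pp2:4 pp3:3 pp4:1
Op 5: write(P2, v2, 196). refcount(pp2)=4>1 -> COPY to pp5. 6 ppages; refcounts: pp0:4 pp1:4 pp2:3 pp3:3 pp4:1 pp5:1

Answer: 4 4 3 3 1 1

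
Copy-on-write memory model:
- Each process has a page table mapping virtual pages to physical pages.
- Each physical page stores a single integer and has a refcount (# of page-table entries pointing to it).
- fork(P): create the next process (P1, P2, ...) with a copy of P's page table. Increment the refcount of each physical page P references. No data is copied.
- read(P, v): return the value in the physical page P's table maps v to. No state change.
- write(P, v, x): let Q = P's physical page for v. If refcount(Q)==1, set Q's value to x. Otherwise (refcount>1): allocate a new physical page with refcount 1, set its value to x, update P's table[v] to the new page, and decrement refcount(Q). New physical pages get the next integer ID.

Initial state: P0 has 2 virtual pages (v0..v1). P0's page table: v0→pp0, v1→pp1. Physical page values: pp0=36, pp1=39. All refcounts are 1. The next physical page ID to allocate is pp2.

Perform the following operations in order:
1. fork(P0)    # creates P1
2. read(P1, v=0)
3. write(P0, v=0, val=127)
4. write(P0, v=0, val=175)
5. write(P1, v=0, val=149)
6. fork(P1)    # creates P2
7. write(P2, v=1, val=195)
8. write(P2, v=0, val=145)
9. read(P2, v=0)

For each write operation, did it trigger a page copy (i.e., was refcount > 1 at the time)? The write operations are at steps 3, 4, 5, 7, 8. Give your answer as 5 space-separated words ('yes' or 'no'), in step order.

Op 1: fork(P0) -> P1. 2 ppages; refcounts: pp0:2 pp1:2
Op 2: read(P1, v0) -> 36. No state change.
Op 3: write(P0, v0, 127). refcount(pp0)=2>1 -> COPY to pp2. 3 ppages; refcounts: pp0:1 pp1:2 pp2:1
Op 4: write(P0, v0, 175). refcount(pp2)=1 -> write in place. 3 ppages; refcounts: pp0:1 pp1:2 pp2:1
Op 5: write(P1, v0, 149). refcount(pp0)=1 -> write in place. 3 ppages; refcounts: pp0:1 pp1:2 pp2:1
Op 6: fork(P1) -> P2. 3 ppages; refcounts: pp0:2 pp1:3 pp2:1
Op 7: write(P2, v1, 195). refcount(pp1)=3>1 -> COPY to pp3. 4 ppages; refcounts: pp0:2 pp1:2 pp2:1 pp3:1
Op 8: write(P2, v0, 145). refcount(pp0)=2>1 -> COPY to pp4. 5 ppages; refcounts: pp0:1 pp1:2 pp2:1 pp3:1 pp4:1
Op 9: read(P2, v0) -> 145. No state change.

yes no no yes yes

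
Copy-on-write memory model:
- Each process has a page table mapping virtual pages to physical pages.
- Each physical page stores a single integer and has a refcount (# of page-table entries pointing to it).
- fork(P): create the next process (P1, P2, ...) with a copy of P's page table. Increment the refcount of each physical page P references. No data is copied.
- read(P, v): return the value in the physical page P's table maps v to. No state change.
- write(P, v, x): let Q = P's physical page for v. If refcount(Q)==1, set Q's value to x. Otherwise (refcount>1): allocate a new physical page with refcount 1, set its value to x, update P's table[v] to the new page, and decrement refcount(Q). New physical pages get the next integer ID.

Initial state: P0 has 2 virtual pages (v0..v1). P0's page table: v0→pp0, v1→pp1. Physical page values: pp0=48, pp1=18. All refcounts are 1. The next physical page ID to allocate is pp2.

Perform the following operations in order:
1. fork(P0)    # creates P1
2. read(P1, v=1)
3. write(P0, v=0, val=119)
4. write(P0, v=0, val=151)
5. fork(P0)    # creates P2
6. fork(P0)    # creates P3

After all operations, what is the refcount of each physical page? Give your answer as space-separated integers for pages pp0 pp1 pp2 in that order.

Op 1: fork(P0) -> P1. 2 ppages; refcounts: pp0:2 pp1:2
Op 2: read(P1, v1) -> 18. No state change.
Op 3: write(P0, v0, 119). refcount(pp0)=2>1 -> COPY to pp2. 3 ppages; refcounts: pp0:1 pp1:2 pp2:1
Op 4: write(P0, v0, 151). refcount(pp2)=1 -> write in place. 3 ppages; refcounts: pp0:1 pp1:2 pp2:1
Op 5: fork(P0) -> P2. 3 ppages; refcounts: pp0:1 pp1:3 pp2:2
Op 6: fork(P0) -> P3. 3 ppages; refcounts: pp0:1 pp1:4 pp2:3

Answer: 1 4 3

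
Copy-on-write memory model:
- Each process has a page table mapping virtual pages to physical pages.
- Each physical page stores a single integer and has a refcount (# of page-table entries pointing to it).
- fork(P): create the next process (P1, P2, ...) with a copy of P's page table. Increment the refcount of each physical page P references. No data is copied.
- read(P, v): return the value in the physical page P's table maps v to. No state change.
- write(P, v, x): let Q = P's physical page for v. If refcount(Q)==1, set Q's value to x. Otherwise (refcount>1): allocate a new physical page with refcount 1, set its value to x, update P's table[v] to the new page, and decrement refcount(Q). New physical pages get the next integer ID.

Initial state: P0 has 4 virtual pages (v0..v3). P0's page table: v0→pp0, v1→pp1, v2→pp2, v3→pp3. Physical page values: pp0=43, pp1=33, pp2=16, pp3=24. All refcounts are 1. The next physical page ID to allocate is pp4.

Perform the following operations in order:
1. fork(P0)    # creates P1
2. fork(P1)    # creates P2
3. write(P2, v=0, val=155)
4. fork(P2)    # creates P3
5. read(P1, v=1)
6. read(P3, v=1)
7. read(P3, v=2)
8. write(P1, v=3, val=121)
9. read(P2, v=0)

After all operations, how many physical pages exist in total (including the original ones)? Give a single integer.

Answer: 6

Derivation:
Op 1: fork(P0) -> P1. 4 ppages; refcounts: pp0:2 pp1:2 pp2:2 pp3:2
Op 2: fork(P1) -> P2. 4 ppages; refcounts: pp0:3 pp1:3 pp2:3 pp3:3
Op 3: write(P2, v0, 155). refcount(pp0)=3>1 -> COPY to pp4. 5 ppages; refcounts: pp0:2 pp1:3 pp2:3 pp3:3 pp4:1
Op 4: fork(P2) -> P3. 5 ppages; refcounts: pp0:2 pp1:4 pp2:4 pp3:4 pp4:2
Op 5: read(P1, v1) -> 33. No state change.
Op 6: read(P3, v1) -> 33. No state change.
Op 7: read(P3, v2) -> 16. No state change.
Op 8: write(P1, v3, 121). refcount(pp3)=4>1 -> COPY to pp5. 6 ppages; refcounts: pp0:2 pp1:4 pp2:4 pp3:3 pp4:2 pp5:1
Op 9: read(P2, v0) -> 155. No state change.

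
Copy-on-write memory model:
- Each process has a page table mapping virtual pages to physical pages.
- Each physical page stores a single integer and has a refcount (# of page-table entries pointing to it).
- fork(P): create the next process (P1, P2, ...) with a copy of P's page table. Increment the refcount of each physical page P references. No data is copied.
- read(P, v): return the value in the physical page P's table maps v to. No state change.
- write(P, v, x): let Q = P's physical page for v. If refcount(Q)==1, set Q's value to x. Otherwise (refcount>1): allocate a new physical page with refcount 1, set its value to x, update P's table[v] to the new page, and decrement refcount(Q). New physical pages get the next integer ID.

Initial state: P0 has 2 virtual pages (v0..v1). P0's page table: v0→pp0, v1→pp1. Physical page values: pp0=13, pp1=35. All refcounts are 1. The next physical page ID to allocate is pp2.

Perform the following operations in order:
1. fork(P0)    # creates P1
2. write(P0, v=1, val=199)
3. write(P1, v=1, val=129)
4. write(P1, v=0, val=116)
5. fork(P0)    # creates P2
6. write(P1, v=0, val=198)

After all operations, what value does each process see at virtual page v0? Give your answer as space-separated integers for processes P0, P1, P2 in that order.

Op 1: fork(P0) -> P1. 2 ppages; refcounts: pp0:2 pp1:2
Op 2: write(P0, v1, 199). refcount(pp1)=2>1 -> COPY to pp2. 3 ppages; refcounts: pp0:2 pp1:1 pp2:1
Op 3: write(P1, v1, 129). refcount(pp1)=1 -> write in place. 3 ppages; refcounts: pp0:2 pp1:1 pp2:1
Op 4: write(P1, v0, 116). refcount(pp0)=2>1 -> COPY to pp3. 4 ppages; refcounts: pp0:1 pp1:1 pp2:1 pp3:1
Op 5: fork(P0) -> P2. 4 ppages; refcounts: pp0:2 pp1:1 pp2:2 pp3:1
Op 6: write(P1, v0, 198). refcount(pp3)=1 -> write in place. 4 ppages; refcounts: pp0:2 pp1:1 pp2:2 pp3:1
P0: v0 -> pp0 = 13
P1: v0 -> pp3 = 198
P2: v0 -> pp0 = 13

Answer: 13 198 13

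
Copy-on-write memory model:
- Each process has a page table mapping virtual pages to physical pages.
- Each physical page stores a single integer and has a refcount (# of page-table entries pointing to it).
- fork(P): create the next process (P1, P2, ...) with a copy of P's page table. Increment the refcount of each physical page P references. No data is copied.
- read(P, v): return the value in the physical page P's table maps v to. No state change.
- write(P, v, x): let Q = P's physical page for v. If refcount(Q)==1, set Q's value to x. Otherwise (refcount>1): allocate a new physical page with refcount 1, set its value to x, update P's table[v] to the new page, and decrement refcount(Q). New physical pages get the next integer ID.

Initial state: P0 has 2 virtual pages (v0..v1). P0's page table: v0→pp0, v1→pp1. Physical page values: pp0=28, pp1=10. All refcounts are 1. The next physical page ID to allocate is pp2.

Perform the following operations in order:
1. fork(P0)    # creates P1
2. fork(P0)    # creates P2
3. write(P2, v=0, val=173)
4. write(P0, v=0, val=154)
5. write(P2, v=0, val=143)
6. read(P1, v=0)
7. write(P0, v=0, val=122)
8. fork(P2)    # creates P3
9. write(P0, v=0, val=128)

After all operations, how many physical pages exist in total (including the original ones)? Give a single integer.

Answer: 4

Derivation:
Op 1: fork(P0) -> P1. 2 ppages; refcounts: pp0:2 pp1:2
Op 2: fork(P0) -> P2. 2 ppages; refcounts: pp0:3 pp1:3
Op 3: write(P2, v0, 173). refcount(pp0)=3>1 -> COPY to pp2. 3 ppages; refcounts: pp0:2 pp1:3 pp2:1
Op 4: write(P0, v0, 154). refcount(pp0)=2>1 -> COPY to pp3. 4 ppages; refcounts: pp0:1 pp1:3 pp2:1 pp3:1
Op 5: write(P2, v0, 143). refcount(pp2)=1 -> write in place. 4 ppages; refcounts: pp0:1 pp1:3 pp2:1 pp3:1
Op 6: read(P1, v0) -> 28. No state change.
Op 7: write(P0, v0, 122). refcount(pp3)=1 -> write in place. 4 ppages; refcounts: pp0:1 pp1:3 pp2:1 pp3:1
Op 8: fork(P2) -> P3. 4 ppages; refcounts: pp0:1 pp1:4 pp2:2 pp3:1
Op 9: write(P0, v0, 128). refcount(pp3)=1 -> write in place. 4 ppages; refcounts: pp0:1 pp1:4 pp2:2 pp3:1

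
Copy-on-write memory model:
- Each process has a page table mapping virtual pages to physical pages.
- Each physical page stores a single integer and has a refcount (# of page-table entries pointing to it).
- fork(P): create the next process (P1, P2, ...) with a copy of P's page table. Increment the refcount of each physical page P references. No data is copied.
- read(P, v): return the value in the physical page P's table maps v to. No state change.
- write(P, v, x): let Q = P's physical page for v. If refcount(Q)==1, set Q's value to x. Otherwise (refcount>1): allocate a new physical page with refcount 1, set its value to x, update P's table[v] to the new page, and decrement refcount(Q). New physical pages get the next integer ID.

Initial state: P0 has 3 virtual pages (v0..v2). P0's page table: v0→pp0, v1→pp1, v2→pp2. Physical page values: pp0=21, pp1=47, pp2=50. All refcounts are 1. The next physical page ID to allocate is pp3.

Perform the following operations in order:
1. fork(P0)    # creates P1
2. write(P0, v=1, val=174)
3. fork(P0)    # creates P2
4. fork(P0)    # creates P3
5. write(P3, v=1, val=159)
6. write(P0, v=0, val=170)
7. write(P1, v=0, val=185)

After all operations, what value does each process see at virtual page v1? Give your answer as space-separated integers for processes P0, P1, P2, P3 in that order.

Answer: 174 47 174 159

Derivation:
Op 1: fork(P0) -> P1. 3 ppages; refcounts: pp0:2 pp1:2 pp2:2
Op 2: write(P0, v1, 174). refcount(pp1)=2>1 -> COPY to pp3. 4 ppages; refcounts: pp0:2 pp1:1 pp2:2 pp3:1
Op 3: fork(P0) -> P2. 4 ppages; refcounts: pp0:3 pp1:1 pp2:3 pp3:2
Op 4: fork(P0) -> P3. 4 ppages; refcounts: pp0:4 pp1:1 pp2:4 pp3:3
Op 5: write(P3, v1, 159). refcount(pp3)=3>1 -> COPY to pp4. 5 ppages; refcounts: pp0:4 pp1:1 pp2:4 pp3:2 pp4:1
Op 6: write(P0, v0, 170). refcount(pp0)=4>1 -> COPY to pp5. 6 ppages; refcounts: pp0:3 pp1:1 pp2:4 pp3:2 pp4:1 pp5:1
Op 7: write(P1, v0, 185). refcount(pp0)=3>1 -> COPY to pp6. 7 ppages; refcounts: pp0:2 pp1:1 pp2:4 pp3:2 pp4:1 pp5:1 pp6:1
P0: v1 -> pp3 = 174
P1: v1 -> pp1 = 47
P2: v1 -> pp3 = 174
P3: v1 -> pp4 = 159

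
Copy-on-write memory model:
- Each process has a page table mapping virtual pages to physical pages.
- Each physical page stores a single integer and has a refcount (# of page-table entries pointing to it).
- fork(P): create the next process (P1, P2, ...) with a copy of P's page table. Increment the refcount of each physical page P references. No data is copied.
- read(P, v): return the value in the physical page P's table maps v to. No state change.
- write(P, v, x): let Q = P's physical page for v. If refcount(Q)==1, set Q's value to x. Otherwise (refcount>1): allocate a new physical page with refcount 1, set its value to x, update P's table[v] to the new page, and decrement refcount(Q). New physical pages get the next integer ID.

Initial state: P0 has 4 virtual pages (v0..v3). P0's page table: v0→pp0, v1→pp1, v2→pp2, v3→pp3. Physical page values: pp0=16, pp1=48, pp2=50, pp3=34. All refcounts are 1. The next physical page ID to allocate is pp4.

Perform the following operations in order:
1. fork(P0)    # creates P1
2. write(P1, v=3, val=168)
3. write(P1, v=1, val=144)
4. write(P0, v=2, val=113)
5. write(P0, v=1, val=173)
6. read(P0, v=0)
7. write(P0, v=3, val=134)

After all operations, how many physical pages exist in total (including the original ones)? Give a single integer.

Answer: 7

Derivation:
Op 1: fork(P0) -> P1. 4 ppages; refcounts: pp0:2 pp1:2 pp2:2 pp3:2
Op 2: write(P1, v3, 168). refcount(pp3)=2>1 -> COPY to pp4. 5 ppages; refcounts: pp0:2 pp1:2 pp2:2 pp3:1 pp4:1
Op 3: write(P1, v1, 144). refcount(pp1)=2>1 -> COPY to pp5. 6 ppages; refcounts: pp0:2 pp1:1 pp2:2 pp3:1 pp4:1 pp5:1
Op 4: write(P0, v2, 113). refcount(pp2)=2>1 -> COPY to pp6. 7 ppages; refcounts: pp0:2 pp1:1 pp2:1 pp3:1 pp4:1 pp5:1 pp6:1
Op 5: write(P0, v1, 173). refcount(pp1)=1 -> write in place. 7 ppages; refcounts: pp0:2 pp1:1 pp2:1 pp3:1 pp4:1 pp5:1 pp6:1
Op 6: read(P0, v0) -> 16. No state change.
Op 7: write(P0, v3, 134). refcount(pp3)=1 -> write in place. 7 ppages; refcounts: pp0:2 pp1:1 pp2:1 pp3:1 pp4:1 pp5:1 pp6:1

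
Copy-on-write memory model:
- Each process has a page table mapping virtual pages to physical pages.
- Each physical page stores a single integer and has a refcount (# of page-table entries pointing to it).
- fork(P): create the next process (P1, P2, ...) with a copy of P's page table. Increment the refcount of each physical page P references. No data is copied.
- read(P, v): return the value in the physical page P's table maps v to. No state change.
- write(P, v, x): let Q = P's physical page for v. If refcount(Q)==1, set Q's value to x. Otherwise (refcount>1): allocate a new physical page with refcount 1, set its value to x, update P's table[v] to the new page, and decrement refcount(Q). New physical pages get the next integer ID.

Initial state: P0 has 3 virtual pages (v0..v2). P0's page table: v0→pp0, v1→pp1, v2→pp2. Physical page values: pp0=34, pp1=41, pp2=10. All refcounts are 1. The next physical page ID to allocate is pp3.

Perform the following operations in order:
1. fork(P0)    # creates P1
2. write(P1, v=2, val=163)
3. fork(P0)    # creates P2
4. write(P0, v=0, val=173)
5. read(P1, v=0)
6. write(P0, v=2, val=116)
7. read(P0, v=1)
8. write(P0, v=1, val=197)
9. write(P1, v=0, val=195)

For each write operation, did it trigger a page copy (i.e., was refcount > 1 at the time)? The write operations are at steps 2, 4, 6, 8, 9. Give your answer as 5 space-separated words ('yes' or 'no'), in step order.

Op 1: fork(P0) -> P1. 3 ppages; refcounts: pp0:2 pp1:2 pp2:2
Op 2: write(P1, v2, 163). refcount(pp2)=2>1 -> COPY to pp3. 4 ppages; refcounts: pp0:2 pp1:2 pp2:1 pp3:1
Op 3: fork(P0) -> P2. 4 ppages; refcounts: pp0:3 pp1:3 pp2:2 pp3:1
Op 4: write(P0, v0, 173). refcount(pp0)=3>1 -> COPY to pp4. 5 ppages; refcounts: pp0:2 pp1:3 pp2:2 pp3:1 pp4:1
Op 5: read(P1, v0) -> 34. No state change.
Op 6: write(P0, v2, 116). refcount(pp2)=2>1 -> COPY to pp5. 6 ppages; refcounts: pp0:2 pp1:3 pp2:1 pp3:1 pp4:1 pp5:1
Op 7: read(P0, v1) -> 41. No state change.
Op 8: write(P0, v1, 197). refcount(pp1)=3>1 -> COPY to pp6. 7 ppages; refcounts: pp0:2 pp1:2 pp2:1 pp3:1 pp4:1 pp5:1 pp6:1
Op 9: write(P1, v0, 195). refcount(pp0)=2>1 -> COPY to pp7. 8 ppages; refcounts: pp0:1 pp1:2 pp2:1 pp3:1 pp4:1 pp5:1 pp6:1 pp7:1

yes yes yes yes yes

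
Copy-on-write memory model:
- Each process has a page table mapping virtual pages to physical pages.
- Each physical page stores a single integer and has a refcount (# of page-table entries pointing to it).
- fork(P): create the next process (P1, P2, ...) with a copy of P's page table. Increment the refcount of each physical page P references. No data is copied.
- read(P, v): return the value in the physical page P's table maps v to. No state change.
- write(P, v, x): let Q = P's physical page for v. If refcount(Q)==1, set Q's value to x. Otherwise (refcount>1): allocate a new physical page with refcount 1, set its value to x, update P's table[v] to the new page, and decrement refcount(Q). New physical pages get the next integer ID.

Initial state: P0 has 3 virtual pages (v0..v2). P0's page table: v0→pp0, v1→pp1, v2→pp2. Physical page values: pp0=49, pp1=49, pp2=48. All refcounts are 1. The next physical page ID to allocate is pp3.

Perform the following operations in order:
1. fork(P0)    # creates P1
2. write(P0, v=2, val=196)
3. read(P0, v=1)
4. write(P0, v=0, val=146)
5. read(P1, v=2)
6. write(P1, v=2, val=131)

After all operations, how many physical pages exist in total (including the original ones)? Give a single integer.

Op 1: fork(P0) -> P1. 3 ppages; refcounts: pp0:2 pp1:2 pp2:2
Op 2: write(P0, v2, 196). refcount(pp2)=2>1 -> COPY to pp3. 4 ppages; refcounts: pp0:2 pp1:2 pp2:1 pp3:1
Op 3: read(P0, v1) -> 49. No state change.
Op 4: write(P0, v0, 146). refcount(pp0)=2>1 -> COPY to pp4. 5 ppages; refcounts: pp0:1 pp1:2 pp2:1 pp3:1 pp4:1
Op 5: read(P1, v2) -> 48. No state change.
Op 6: write(P1, v2, 131). refcount(pp2)=1 -> write in place. 5 ppages; refcounts: pp0:1 pp1:2 pp2:1 pp3:1 pp4:1

Answer: 5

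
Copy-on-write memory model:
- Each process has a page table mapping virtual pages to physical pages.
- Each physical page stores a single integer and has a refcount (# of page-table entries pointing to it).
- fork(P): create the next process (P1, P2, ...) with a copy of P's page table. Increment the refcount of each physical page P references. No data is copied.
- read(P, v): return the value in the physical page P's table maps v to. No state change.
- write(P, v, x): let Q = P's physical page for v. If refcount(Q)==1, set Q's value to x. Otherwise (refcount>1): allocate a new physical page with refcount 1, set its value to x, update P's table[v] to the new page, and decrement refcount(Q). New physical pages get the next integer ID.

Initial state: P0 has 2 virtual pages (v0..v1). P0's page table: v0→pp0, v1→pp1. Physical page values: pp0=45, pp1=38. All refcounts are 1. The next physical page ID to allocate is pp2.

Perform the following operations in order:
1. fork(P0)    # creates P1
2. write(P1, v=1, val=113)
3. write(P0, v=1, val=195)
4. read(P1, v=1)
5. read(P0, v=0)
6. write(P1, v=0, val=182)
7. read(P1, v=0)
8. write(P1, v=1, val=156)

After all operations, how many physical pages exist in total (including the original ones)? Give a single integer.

Op 1: fork(P0) -> P1. 2 ppages; refcounts: pp0:2 pp1:2
Op 2: write(P1, v1, 113). refcount(pp1)=2>1 -> COPY to pp2. 3 ppages; refcounts: pp0:2 pp1:1 pp2:1
Op 3: write(P0, v1, 195). refcount(pp1)=1 -> write in place. 3 ppages; refcounts: pp0:2 pp1:1 pp2:1
Op 4: read(P1, v1) -> 113. No state change.
Op 5: read(P0, v0) -> 45. No state change.
Op 6: write(P1, v0, 182). refcount(pp0)=2>1 -> COPY to pp3. 4 ppages; refcounts: pp0:1 pp1:1 pp2:1 pp3:1
Op 7: read(P1, v0) -> 182. No state change.
Op 8: write(P1, v1, 156). refcount(pp2)=1 -> write in place. 4 ppages; refcounts: pp0:1 pp1:1 pp2:1 pp3:1

Answer: 4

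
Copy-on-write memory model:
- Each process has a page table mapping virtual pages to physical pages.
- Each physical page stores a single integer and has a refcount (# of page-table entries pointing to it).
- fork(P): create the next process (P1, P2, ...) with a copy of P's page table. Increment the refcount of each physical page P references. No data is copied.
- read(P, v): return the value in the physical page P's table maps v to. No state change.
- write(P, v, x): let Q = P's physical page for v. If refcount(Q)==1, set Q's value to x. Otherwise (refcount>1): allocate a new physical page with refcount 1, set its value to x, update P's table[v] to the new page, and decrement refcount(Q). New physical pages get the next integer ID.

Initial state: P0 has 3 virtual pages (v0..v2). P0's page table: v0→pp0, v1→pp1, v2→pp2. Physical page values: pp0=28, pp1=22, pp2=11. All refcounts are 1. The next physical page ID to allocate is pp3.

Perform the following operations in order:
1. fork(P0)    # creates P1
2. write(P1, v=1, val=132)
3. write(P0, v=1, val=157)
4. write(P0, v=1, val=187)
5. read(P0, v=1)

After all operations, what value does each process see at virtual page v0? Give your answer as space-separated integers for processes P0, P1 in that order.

Answer: 28 28

Derivation:
Op 1: fork(P0) -> P1. 3 ppages; refcounts: pp0:2 pp1:2 pp2:2
Op 2: write(P1, v1, 132). refcount(pp1)=2>1 -> COPY to pp3. 4 ppages; refcounts: pp0:2 pp1:1 pp2:2 pp3:1
Op 3: write(P0, v1, 157). refcount(pp1)=1 -> write in place. 4 ppages; refcounts: pp0:2 pp1:1 pp2:2 pp3:1
Op 4: write(P0, v1, 187). refcount(pp1)=1 -> write in place. 4 ppages; refcounts: pp0:2 pp1:1 pp2:2 pp3:1
Op 5: read(P0, v1) -> 187. No state change.
P0: v0 -> pp0 = 28
P1: v0 -> pp0 = 28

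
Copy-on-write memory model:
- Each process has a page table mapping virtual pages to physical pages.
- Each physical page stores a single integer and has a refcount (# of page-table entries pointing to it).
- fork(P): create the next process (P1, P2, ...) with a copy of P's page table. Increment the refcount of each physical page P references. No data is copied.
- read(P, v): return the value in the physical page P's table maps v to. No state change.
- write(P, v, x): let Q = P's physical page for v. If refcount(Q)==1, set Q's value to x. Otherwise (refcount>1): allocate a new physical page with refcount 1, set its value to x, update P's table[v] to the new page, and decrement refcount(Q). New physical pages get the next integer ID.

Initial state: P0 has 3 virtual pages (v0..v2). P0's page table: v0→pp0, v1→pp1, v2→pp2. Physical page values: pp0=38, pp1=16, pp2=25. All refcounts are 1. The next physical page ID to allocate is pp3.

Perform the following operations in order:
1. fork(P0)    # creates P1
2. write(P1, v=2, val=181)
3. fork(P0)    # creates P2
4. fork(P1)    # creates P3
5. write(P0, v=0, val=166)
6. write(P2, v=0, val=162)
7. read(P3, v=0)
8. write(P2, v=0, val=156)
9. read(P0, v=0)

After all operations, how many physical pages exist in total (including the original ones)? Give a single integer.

Op 1: fork(P0) -> P1. 3 ppages; refcounts: pp0:2 pp1:2 pp2:2
Op 2: write(P1, v2, 181). refcount(pp2)=2>1 -> COPY to pp3. 4 ppages; refcounts: pp0:2 pp1:2 pp2:1 pp3:1
Op 3: fork(P0) -> P2. 4 ppages; refcounts: pp0:3 pp1:3 pp2:2 pp3:1
Op 4: fork(P1) -> P3. 4 ppages; refcounts: pp0:4 pp1:4 pp2:2 pp3:2
Op 5: write(P0, v0, 166). refcount(pp0)=4>1 -> COPY to pp4. 5 ppages; refcounts: pp0:3 pp1:4 pp2:2 pp3:2 pp4:1
Op 6: write(P2, v0, 162). refcount(pp0)=3>1 -> COPY to pp5. 6 ppages; refcounts: pp0:2 pp1:4 pp2:2 pp3:2 pp4:1 pp5:1
Op 7: read(P3, v0) -> 38. No state change.
Op 8: write(P2, v0, 156). refcount(pp5)=1 -> write in place. 6 ppages; refcounts: pp0:2 pp1:4 pp2:2 pp3:2 pp4:1 pp5:1
Op 9: read(P0, v0) -> 166. No state change.

Answer: 6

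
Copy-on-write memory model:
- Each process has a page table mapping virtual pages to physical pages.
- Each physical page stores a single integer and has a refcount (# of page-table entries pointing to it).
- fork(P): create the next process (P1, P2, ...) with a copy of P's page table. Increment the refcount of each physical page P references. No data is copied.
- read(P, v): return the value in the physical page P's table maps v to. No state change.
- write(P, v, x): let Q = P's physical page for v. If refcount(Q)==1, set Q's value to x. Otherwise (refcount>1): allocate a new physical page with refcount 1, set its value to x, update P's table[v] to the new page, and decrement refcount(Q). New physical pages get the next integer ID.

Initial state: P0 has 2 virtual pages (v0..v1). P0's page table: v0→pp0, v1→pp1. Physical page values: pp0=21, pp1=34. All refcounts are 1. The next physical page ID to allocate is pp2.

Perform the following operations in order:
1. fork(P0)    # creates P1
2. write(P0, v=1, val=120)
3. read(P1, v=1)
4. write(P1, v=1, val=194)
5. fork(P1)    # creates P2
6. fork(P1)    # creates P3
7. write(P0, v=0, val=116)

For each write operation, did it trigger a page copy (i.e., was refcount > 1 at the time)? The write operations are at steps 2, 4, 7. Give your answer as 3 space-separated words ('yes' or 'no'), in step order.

Op 1: fork(P0) -> P1. 2 ppages; refcounts: pp0:2 pp1:2
Op 2: write(P0, v1, 120). refcount(pp1)=2>1 -> COPY to pp2. 3 ppages; refcounts: pp0:2 pp1:1 pp2:1
Op 3: read(P1, v1) -> 34. No state change.
Op 4: write(P1, v1, 194). refcount(pp1)=1 -> write in place. 3 ppages; refcounts: pp0:2 pp1:1 pp2:1
Op 5: fork(P1) -> P2. 3 ppages; refcounts: pp0:3 pp1:2 pp2:1
Op 6: fork(P1) -> P3. 3 ppages; refcounts: pp0:4 pp1:3 pp2:1
Op 7: write(P0, v0, 116). refcount(pp0)=4>1 -> COPY to pp3. 4 ppages; refcounts: pp0:3 pp1:3 pp2:1 pp3:1

yes no yes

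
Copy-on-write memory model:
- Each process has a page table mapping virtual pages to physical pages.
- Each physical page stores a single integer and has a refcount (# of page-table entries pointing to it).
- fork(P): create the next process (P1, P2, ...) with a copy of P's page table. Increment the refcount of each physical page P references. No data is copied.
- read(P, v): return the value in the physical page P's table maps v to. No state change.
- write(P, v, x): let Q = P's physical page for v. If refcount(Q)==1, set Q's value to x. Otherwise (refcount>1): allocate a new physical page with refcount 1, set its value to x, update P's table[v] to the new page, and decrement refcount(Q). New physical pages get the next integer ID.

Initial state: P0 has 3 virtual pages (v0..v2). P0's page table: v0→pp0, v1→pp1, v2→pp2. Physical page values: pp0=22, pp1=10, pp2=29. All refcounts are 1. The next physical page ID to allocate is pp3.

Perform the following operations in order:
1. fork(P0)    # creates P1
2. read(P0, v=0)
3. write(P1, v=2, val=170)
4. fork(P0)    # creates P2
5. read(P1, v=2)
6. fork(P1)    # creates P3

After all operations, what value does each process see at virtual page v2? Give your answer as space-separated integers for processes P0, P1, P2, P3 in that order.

Op 1: fork(P0) -> P1. 3 ppages; refcounts: pp0:2 pp1:2 pp2:2
Op 2: read(P0, v0) -> 22. No state change.
Op 3: write(P1, v2, 170). refcount(pp2)=2>1 -> COPY to pp3. 4 ppages; refcounts: pp0:2 pp1:2 pp2:1 pp3:1
Op 4: fork(P0) -> P2. 4 ppages; refcounts: pp0:3 pp1:3 pp2:2 pp3:1
Op 5: read(P1, v2) -> 170. No state change.
Op 6: fork(P1) -> P3. 4 ppages; refcounts: pp0:4 pp1:4 pp2:2 pp3:2
P0: v2 -> pp2 = 29
P1: v2 -> pp3 = 170
P2: v2 -> pp2 = 29
P3: v2 -> pp3 = 170

Answer: 29 170 29 170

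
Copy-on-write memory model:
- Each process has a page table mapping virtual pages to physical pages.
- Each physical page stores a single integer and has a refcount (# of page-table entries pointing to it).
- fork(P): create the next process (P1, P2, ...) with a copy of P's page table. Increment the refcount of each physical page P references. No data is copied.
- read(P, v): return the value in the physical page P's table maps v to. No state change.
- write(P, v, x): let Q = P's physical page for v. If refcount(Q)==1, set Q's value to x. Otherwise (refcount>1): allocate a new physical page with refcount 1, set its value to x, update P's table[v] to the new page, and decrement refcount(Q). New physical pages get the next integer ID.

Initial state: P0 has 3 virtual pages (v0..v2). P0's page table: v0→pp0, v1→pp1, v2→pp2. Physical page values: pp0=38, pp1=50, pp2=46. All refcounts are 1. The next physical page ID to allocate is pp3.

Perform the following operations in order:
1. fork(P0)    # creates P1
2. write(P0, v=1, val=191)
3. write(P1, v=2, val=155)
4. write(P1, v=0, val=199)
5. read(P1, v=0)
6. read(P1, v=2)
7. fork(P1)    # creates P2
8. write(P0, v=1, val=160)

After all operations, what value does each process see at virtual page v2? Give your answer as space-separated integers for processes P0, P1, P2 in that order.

Answer: 46 155 155

Derivation:
Op 1: fork(P0) -> P1. 3 ppages; refcounts: pp0:2 pp1:2 pp2:2
Op 2: write(P0, v1, 191). refcount(pp1)=2>1 -> COPY to pp3. 4 ppages; refcounts: pp0:2 pp1:1 pp2:2 pp3:1
Op 3: write(P1, v2, 155). refcount(pp2)=2>1 -> COPY to pp4. 5 ppages; refcounts: pp0:2 pp1:1 pp2:1 pp3:1 pp4:1
Op 4: write(P1, v0, 199). refcount(pp0)=2>1 -> COPY to pp5. 6 ppages; refcounts: pp0:1 pp1:1 pp2:1 pp3:1 pp4:1 pp5:1
Op 5: read(P1, v0) -> 199. No state change.
Op 6: read(P1, v2) -> 155. No state change.
Op 7: fork(P1) -> P2. 6 ppages; refcounts: pp0:1 pp1:2 pp2:1 pp3:1 pp4:2 pp5:2
Op 8: write(P0, v1, 160). refcount(pp3)=1 -> write in place. 6 ppages; refcounts: pp0:1 pp1:2 pp2:1 pp3:1 pp4:2 pp5:2
P0: v2 -> pp2 = 46
P1: v2 -> pp4 = 155
P2: v2 -> pp4 = 155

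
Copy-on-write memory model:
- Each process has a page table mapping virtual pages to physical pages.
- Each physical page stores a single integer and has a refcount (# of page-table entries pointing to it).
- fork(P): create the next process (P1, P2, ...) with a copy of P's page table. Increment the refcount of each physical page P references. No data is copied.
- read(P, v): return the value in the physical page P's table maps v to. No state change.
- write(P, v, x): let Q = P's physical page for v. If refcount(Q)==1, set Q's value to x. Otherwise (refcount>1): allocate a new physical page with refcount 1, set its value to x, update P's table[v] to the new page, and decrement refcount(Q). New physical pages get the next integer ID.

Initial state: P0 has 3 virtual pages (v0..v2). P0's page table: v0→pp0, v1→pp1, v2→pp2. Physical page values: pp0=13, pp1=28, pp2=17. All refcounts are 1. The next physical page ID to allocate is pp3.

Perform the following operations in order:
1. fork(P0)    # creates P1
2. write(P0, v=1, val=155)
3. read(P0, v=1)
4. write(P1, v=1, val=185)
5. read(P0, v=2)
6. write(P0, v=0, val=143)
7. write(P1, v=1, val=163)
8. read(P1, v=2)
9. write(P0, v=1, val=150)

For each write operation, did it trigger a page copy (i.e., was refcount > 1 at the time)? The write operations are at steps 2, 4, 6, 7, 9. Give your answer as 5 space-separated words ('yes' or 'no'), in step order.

Op 1: fork(P0) -> P1. 3 ppages; refcounts: pp0:2 pp1:2 pp2:2
Op 2: write(P0, v1, 155). refcount(pp1)=2>1 -> COPY to pp3. 4 ppages; refcounts: pp0:2 pp1:1 pp2:2 pp3:1
Op 3: read(P0, v1) -> 155. No state change.
Op 4: write(P1, v1, 185). refcount(pp1)=1 -> write in place. 4 ppages; refcounts: pp0:2 pp1:1 pp2:2 pp3:1
Op 5: read(P0, v2) -> 17. No state change.
Op 6: write(P0, v0, 143). refcount(pp0)=2>1 -> COPY to pp4. 5 ppages; refcounts: pp0:1 pp1:1 pp2:2 pp3:1 pp4:1
Op 7: write(P1, v1, 163). refcount(pp1)=1 -> write in place. 5 ppages; refcounts: pp0:1 pp1:1 pp2:2 pp3:1 pp4:1
Op 8: read(P1, v2) -> 17. No state change.
Op 9: write(P0, v1, 150). refcount(pp3)=1 -> write in place. 5 ppages; refcounts: pp0:1 pp1:1 pp2:2 pp3:1 pp4:1

yes no yes no no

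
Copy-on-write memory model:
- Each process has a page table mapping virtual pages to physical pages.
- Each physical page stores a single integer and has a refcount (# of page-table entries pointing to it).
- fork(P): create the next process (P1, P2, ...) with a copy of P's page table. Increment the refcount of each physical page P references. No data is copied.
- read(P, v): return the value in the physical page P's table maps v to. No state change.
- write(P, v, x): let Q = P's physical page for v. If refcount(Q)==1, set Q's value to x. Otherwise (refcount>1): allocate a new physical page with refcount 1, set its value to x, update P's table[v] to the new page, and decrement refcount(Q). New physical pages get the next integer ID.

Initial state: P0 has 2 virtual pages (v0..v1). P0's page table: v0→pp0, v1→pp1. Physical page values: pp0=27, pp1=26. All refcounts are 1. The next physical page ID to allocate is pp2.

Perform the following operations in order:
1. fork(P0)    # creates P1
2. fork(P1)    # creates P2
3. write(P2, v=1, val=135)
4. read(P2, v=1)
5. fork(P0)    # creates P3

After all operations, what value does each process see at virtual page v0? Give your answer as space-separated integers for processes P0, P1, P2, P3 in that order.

Answer: 27 27 27 27

Derivation:
Op 1: fork(P0) -> P1. 2 ppages; refcounts: pp0:2 pp1:2
Op 2: fork(P1) -> P2. 2 ppages; refcounts: pp0:3 pp1:3
Op 3: write(P2, v1, 135). refcount(pp1)=3>1 -> COPY to pp2. 3 ppages; refcounts: pp0:3 pp1:2 pp2:1
Op 4: read(P2, v1) -> 135. No state change.
Op 5: fork(P0) -> P3. 3 ppages; refcounts: pp0:4 pp1:3 pp2:1
P0: v0 -> pp0 = 27
P1: v0 -> pp0 = 27
P2: v0 -> pp0 = 27
P3: v0 -> pp0 = 27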